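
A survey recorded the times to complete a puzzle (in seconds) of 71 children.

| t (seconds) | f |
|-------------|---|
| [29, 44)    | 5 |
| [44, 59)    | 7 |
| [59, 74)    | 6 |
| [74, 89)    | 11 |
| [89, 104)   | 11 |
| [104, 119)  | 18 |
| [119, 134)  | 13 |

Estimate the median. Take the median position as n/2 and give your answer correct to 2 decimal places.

Cumulative frequencies: 5, 12, 18, 29, 40, 58, 71
n = 71; position = n/2 = 35.5.
This falls in the class [89, 104): L = 89, F = 29, f = 11, h = 15.
Median ≈ 89 + ((35.5 − 29) / 11) × 15 = 97.8636

97.86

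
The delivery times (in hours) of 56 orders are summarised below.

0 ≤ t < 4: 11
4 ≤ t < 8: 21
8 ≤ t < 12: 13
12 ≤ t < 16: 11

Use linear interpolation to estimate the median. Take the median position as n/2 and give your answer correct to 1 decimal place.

Cumulative frequencies: 11, 32, 45, 56
n = 56; position = n/2 = 28.
This falls in the class 4 ≤ t < 8: L = 4, F = 11, f = 21, h = 4.
Median ≈ 4 + ((28 − 11) / 21) × 4 = 7.2381

7.2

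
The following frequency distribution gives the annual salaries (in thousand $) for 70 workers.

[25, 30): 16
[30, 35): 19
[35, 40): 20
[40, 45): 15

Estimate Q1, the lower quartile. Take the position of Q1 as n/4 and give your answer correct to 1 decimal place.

Cumulative frequencies: 16, 35, 55, 70
n = 70; position = n/4 = 17.5.
This falls in the class [30, 35): L = 30, F = 16, f = 19, h = 5.
Lower quartile ≈ 30 + ((17.5 − 16) / 19) × 5 = 30.3947

30.4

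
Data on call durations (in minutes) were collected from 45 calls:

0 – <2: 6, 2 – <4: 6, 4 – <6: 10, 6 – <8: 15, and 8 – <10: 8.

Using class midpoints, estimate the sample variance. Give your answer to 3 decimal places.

Midpoints: 1, 3, 5, 7, 9
n = 45, Σfm = 251, mean = 5.5778
Σfm² = 1693
Σf(m − x̄)² = Σfm² − (Σfm)²/n = 1693 − 251²/45 = 292.9778
Sample variance = 292.9778 / 44 = 6.6586

6.659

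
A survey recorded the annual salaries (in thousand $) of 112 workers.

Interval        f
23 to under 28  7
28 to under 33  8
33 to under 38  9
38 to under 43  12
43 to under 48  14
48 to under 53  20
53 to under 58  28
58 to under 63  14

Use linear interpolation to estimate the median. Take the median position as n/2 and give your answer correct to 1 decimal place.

49.5

Cumulative frequencies: 7, 15, 24, 36, 50, 70, 98, 112
n = 112; position = n/2 = 56.
This falls in the class 48 to under 53: L = 48, F = 50, f = 20, h = 5.
Median ≈ 48 + ((56 − 50) / 20) × 5 = 49.5000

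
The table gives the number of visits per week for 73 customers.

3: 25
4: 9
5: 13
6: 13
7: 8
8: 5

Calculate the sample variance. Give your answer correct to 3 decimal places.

Values: 3, 4, 5, 6, 7, 8
n = 73, Σfx = 350, mean = 4.7945
Σfx² = 1874
Σf(x − x̄)² = Σfx² − (Σfx)²/n = 1874 − 350²/73 = 195.9178
Sample variance = 195.9178 / 72 = 2.7211

2.721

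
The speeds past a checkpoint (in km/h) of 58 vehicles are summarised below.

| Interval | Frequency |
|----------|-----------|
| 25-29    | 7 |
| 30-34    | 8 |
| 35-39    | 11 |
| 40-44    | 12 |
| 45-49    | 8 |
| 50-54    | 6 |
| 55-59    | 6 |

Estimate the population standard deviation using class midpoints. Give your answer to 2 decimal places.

Midpoints: 27, 32, 37, 42, 47, 52, 57
n = 58, Σfm = 2386, mean = 41.1379
Σfm² = 102912
Σf(m − x̄)² = Σfm² − (Σfm)²/n = 102912 − 2386²/58 = 4756.8966
Population variance = 4756.8966 / 58 = 82.0155
Standard deviation = √82.0155 = 9.0562

9.06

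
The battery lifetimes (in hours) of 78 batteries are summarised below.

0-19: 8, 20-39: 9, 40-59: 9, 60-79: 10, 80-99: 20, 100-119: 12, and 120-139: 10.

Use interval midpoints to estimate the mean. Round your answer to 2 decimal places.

75.40

Midpoints: 9.5, 29.5, 49.5, 69.5, 89.5, 109.5, 129.5
Σfm = 8×9.5 + 9×29.5 + 9×49.5 + 10×69.5 + 20×89.5 + 12×109.5 + 10×129.5 = 5881
n = Σf = 78
Mean = 5881 / 78 = 75.3974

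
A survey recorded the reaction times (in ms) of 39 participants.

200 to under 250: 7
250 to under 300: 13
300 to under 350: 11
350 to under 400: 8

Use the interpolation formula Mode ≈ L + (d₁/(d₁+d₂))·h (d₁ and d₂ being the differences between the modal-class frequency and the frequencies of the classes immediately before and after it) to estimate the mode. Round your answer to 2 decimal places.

287.50

Modal class: 250 to under 300 (highest frequency 13).
d₁ = 13 − 7 = 6, d₂ = 13 − 11 = 2
Mode ≈ 250 + (6/(6+2)) × 50 = 250 + 37.5000 = 287.5000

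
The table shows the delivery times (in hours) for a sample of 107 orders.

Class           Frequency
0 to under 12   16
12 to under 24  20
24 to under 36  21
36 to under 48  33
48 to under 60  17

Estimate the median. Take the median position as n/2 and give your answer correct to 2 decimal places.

34.00

Cumulative frequencies: 16, 36, 57, 90, 107
n = 107; position = n/2 = 53.5.
This falls in the class 24 to under 36: L = 24, F = 36, f = 21, h = 12.
Median ≈ 24 + ((53.5 − 36) / 21) × 12 = 34.0000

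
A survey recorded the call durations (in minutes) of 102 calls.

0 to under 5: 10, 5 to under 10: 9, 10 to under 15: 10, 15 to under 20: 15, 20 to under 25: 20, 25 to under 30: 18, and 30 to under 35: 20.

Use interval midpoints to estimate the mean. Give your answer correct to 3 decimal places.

20.343

Midpoints: 2.5, 7.5, 12.5, 17.5, 22.5, 27.5, 32.5
Σfm = 10×2.5 + 9×7.5 + 10×12.5 + 15×17.5 + 20×22.5 + 18×27.5 + 20×32.5 = 2075
n = Σf = 102
Mean = 2075 / 102 = 20.3431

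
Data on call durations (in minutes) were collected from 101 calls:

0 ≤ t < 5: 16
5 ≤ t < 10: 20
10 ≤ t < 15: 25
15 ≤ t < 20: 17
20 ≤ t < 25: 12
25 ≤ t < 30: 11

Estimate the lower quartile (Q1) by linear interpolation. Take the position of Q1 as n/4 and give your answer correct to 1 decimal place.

7.3

Cumulative frequencies: 16, 36, 61, 78, 90, 101
n = 101; position = n/4 = 25.25.
This falls in the class 5 ≤ t < 10: L = 5, F = 16, f = 20, h = 5.
Lower quartile ≈ 5 + ((25.25 − 16) / 20) × 5 = 7.3125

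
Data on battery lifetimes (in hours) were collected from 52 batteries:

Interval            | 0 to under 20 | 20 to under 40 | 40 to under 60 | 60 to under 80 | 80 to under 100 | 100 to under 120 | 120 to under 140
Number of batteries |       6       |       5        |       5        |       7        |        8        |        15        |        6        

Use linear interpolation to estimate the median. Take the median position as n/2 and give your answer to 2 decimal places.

87.50

Cumulative frequencies: 6, 11, 16, 23, 31, 46, 52
n = 52; position = n/2 = 26.
This falls in the class 80 to under 100: L = 80, F = 23, f = 8, h = 20.
Median ≈ 80 + ((26 − 23) / 8) × 20 = 87.5000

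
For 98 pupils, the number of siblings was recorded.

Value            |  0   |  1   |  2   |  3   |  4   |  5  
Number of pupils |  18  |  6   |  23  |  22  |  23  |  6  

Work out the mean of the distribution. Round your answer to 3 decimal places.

Values: 0, 1, 2, 3, 4, 5
Σfx = 18×0 + 6×1 + 23×2 + 22×3 + 23×4 + 6×5 = 240
n = Σf = 98
Mean = 240 / 98 = 2.4490

2.449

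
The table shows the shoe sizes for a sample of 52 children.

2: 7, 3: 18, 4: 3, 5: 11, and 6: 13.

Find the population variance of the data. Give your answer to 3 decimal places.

2.087

Values: 2, 3, 4, 5, 6
n = 52, Σfx = 213, mean = 4.0962
Σfx² = 981
Σf(x − x̄)² = Σfx² − (Σfx)²/n = 981 − 213²/52 = 108.5192
Population variance = 108.5192 / 52 = 2.0869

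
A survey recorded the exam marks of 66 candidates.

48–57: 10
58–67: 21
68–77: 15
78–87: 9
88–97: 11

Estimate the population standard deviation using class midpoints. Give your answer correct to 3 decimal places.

13.055

Midpoints: 52.5, 62.5, 72.5, 82.5, 92.5
n = 66, Σfm = 4685, mean = 70.9848
Σfm² = 343812.5
Σf(m − x̄)² = Σfm² − (Σfm)²/n = 343812.5 − 4685²/66 = 11248.4848
Population variance = 11248.4848 / 66 = 170.4316
Standard deviation = √170.4316 = 13.0549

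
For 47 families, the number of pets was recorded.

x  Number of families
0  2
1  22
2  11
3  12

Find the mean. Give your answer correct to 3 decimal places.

1.702

Values: 0, 1, 2, 3
Σfx = 2×0 + 22×1 + 11×2 + 12×3 = 80
n = Σf = 47
Mean = 80 / 47 = 1.7021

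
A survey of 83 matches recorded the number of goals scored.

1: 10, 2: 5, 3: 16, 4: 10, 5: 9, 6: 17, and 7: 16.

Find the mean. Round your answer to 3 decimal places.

4.422

Values: 1, 2, 3, 4, 5, 6, 7
Σfx = 10×1 + 5×2 + 16×3 + 10×4 + 9×5 + 17×6 + 16×7 = 367
n = Σf = 83
Mean = 367 / 83 = 4.4217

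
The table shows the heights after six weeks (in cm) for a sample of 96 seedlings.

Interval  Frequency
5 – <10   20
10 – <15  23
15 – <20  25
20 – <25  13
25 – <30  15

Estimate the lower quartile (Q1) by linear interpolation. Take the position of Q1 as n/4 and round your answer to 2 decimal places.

Cumulative frequencies: 20, 43, 68, 81, 96
n = 96; position = n/4 = 24.
This falls in the class 10 – <15: L = 10, F = 20, f = 23, h = 5.
Lower quartile ≈ 10 + ((24 − 20) / 23) × 5 = 10.8696

10.87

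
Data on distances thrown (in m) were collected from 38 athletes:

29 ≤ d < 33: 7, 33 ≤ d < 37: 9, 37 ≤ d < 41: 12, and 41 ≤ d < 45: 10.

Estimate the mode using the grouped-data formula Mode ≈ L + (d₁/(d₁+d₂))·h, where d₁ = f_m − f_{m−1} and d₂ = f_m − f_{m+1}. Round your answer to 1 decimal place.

39.4

Modal class: 37 ≤ d < 41 (highest frequency 12).
d₁ = 12 − 9 = 3, d₂ = 12 − 10 = 2
Mode ≈ 37 + (3/(3+2)) × 4 = 37 + 2.4000 = 39.4000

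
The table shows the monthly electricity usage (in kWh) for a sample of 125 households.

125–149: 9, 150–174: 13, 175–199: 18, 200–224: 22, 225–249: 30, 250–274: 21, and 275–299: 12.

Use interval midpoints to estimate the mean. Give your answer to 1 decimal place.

Midpoints: 137, 162, 187, 212, 237, 262, 287
Σfm = 9×137 + 13×162 + 18×187 + 22×212 + 30×237 + 21×262 + 12×287 = 27425
n = Σf = 125
Mean = 27425 / 125 = 219.4000

219.4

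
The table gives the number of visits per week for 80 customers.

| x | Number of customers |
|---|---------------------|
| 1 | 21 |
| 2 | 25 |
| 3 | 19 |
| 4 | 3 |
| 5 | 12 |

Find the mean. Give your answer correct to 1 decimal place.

Values: 1, 2, 3, 4, 5
Σfx = 21×1 + 25×2 + 19×3 + 3×4 + 12×5 = 200
n = Σf = 80
Mean = 200 / 80 = 2.5000

2.5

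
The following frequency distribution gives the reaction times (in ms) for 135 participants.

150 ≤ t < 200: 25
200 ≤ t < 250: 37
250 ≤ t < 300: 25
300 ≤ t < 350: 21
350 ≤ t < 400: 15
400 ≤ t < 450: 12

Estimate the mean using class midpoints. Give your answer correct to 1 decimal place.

275.0

Midpoints: 175, 225, 275, 325, 375, 425
Σfm = 25×175 + 37×225 + 25×275 + 21×325 + 15×375 + 12×425 = 37125
n = Σf = 135
Mean = 37125 / 135 = 275.0000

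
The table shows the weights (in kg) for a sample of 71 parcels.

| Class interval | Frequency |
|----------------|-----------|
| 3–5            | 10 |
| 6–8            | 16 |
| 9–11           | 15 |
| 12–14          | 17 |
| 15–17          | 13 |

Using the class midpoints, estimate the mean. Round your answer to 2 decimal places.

10.30

Midpoints: 4, 7, 10, 13, 16
Σfm = 10×4 + 16×7 + 15×10 + 17×13 + 13×16 = 731
n = Σf = 71
Mean = 731 / 71 = 10.2958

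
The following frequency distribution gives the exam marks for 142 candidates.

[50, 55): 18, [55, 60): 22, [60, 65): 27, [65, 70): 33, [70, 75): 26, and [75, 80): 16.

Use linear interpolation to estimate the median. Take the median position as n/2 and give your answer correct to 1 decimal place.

Cumulative frequencies: 18, 40, 67, 100, 126, 142
n = 142; position = n/2 = 71.
This falls in the class [65, 70): L = 65, F = 67, f = 33, h = 5.
Median ≈ 65 + ((71 − 67) / 33) × 5 = 65.6061

65.6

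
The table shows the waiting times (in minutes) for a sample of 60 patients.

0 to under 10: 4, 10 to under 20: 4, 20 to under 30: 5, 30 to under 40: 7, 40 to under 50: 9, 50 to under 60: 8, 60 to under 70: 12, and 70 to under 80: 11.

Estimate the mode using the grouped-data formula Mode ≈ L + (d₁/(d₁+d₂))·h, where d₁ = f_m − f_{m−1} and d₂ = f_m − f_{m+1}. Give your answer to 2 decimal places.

68.00

Modal class: 60 to under 70 (highest frequency 12).
d₁ = 12 − 8 = 4, d₂ = 12 − 11 = 1
Mode ≈ 60 + (4/(4+1)) × 10 = 60 + 8.0000 = 68.0000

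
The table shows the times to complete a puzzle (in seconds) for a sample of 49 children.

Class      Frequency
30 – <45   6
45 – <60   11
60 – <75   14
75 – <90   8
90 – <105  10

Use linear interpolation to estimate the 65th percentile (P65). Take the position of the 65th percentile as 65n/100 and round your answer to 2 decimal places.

76.59

Cumulative frequencies: 6, 17, 31, 39, 49
n = 49; position = 65n/100 = 31.85.
This falls in the class 75 – <90: L = 75, F = 31, f = 8, h = 15.
65th percentile ≈ 75 + ((31.85 − 31) / 8) × 15 = 76.5938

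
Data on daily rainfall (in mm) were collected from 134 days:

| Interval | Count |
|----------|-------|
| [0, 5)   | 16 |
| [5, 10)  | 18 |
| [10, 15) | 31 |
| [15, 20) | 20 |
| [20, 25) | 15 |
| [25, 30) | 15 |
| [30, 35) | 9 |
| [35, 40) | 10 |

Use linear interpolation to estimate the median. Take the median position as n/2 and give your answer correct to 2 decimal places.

Cumulative frequencies: 16, 34, 65, 85, 100, 115, 124, 134
n = 134; position = n/2 = 67.
This falls in the class [15, 20): L = 15, F = 65, f = 20, h = 5.
Median ≈ 15 + ((67 − 65) / 20) × 5 = 15.5000

15.50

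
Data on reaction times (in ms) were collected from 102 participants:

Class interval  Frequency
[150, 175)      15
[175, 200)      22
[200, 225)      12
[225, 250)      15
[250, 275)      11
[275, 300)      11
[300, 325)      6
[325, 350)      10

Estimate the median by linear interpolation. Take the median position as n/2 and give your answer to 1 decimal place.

Cumulative frequencies: 15, 37, 49, 64, 75, 86, 92, 102
n = 102; position = n/2 = 51.
This falls in the class [225, 250): L = 225, F = 49, f = 15, h = 25.
Median ≈ 225 + ((51 − 49) / 15) × 25 = 228.3333

228.3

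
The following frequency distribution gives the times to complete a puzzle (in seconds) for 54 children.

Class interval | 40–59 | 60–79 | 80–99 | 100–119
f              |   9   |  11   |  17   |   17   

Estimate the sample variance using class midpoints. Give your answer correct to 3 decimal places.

Midpoints: 49.5, 69.5, 89.5, 109.5
n = 54, Σfm = 4593, mean = 85.0556
Σfm² = 415193.5
Σf(m − x̄)² = Σfm² − (Σfm)²/n = 415193.5 − 4593²/54 = 24533.3333
Sample variance = 24533.3333 / 53 = 462.8931

462.893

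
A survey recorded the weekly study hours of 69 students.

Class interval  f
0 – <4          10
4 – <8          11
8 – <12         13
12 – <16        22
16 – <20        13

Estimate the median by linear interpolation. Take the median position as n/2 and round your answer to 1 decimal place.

Cumulative frequencies: 10, 21, 34, 56, 69
n = 69; position = n/2 = 34.5.
This falls in the class 12 – <16: L = 12, F = 34, f = 22, h = 4.
Median ≈ 12 + ((34.5 − 34) / 22) × 4 = 12.0909

12.1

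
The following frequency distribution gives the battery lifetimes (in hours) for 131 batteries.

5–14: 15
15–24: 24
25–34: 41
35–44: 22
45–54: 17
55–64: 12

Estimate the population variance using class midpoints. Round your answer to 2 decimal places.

Midpoints: 9.5, 19.5, 29.5, 39.5, 49.5, 59.5
n = 131, Σfm = 4244.5, mean = 32.4008
Σfm² = 164622.75
Σf(m − x̄)² = Σfm² − (Σfm)²/n = 164622.75 − 4244.5²/131 = 27097.7099
Population variance = 27097.7099 / 131 = 206.8527

206.85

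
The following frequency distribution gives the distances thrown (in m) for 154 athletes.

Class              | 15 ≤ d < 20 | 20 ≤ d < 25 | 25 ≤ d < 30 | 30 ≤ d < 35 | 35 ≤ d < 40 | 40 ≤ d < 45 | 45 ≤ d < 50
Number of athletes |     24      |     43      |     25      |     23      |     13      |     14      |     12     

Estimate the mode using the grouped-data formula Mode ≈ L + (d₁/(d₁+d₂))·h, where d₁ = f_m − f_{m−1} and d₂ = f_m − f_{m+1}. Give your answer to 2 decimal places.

Modal class: 20 ≤ d < 25 (highest frequency 43).
d₁ = 43 − 24 = 19, d₂ = 43 − 25 = 18
Mode ≈ 20 + (19/(19+18)) × 5 = 20 + 2.5676 = 22.5676

22.57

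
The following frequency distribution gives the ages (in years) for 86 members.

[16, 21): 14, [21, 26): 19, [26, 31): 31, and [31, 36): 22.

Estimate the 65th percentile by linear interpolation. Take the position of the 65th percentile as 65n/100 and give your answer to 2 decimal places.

29.69

Cumulative frequencies: 14, 33, 64, 86
n = 86; position = 65n/100 = 55.9.
This falls in the class [26, 31): L = 26, F = 33, f = 31, h = 5.
65th percentile ≈ 26 + ((55.9 − 33) / 31) × 5 = 29.6935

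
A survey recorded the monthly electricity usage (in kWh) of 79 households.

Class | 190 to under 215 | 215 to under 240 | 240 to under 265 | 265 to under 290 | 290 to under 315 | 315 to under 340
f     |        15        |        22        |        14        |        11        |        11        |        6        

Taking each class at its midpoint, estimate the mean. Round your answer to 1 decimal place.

Midpoints: 202.5, 227.5, 252.5, 277.5, 302.5, 327.5
Σfm = 15×202.5 + 22×227.5 + 14×252.5 + 11×277.5 + 11×302.5 + 6×327.5 = 19922.5
n = Σf = 79
Mean = 19922.5 / 79 = 252.1835

252.2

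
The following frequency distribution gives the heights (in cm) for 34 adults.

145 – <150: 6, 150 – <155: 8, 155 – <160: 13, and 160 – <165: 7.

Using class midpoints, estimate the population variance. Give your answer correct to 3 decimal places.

25.022

Midpoints: 147.5, 152.5, 157.5, 162.5
n = 34, Σfm = 5290, mean = 155.5882
Σfm² = 823912.5
Σf(m − x̄)² = Σfm² − (Σfm)²/n = 823912.5 − 5290²/34 = 850.7353
Population variance = 850.7353 / 34 = 25.0216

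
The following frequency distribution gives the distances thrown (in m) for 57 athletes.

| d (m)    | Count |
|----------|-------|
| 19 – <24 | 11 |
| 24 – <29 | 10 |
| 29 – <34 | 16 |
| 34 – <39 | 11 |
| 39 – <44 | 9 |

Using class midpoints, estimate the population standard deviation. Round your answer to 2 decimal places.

Midpoints: 21.5, 26.5, 31.5, 36.5, 41.5
n = 57, Σfm = 1780.5, mean = 31.2368
Σfm² = 58138.25
Σf(m − x̄)² = Σfm² − (Σfm)²/n = 58138.25 − 1780.5²/57 = 2521.0526
Population variance = 2521.0526 / 57 = 44.2290
Standard deviation = √44.2290 = 6.6505

6.65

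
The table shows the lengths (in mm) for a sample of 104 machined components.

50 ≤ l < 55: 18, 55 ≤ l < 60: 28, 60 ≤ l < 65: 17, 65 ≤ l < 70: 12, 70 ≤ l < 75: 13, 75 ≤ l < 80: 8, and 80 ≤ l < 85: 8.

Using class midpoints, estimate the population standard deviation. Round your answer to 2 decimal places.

9.24

Midpoints: 52.5, 57.5, 62.5, 67.5, 72.5, 77.5, 82.5
n = 104, Σfm = 6650, mean = 63.9423
Σfm² = 434100
Σf(m − x̄)² = Σfm² − (Σfm)²/n = 434100 − 6650²/104 = 8883.6538
Population variance = 8883.6538 / 104 = 85.4197
Standard deviation = √85.4197 = 9.2423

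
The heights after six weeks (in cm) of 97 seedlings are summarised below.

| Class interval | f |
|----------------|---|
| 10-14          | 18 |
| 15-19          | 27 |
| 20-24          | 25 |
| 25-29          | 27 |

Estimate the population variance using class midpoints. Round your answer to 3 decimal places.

Midpoints: 12, 17, 22, 27
n = 97, Σfm = 1954, mean = 20.1443
Σfm² = 42178
Σf(m − x̄)² = Σfm² − (Σfm)²/n = 42178 − 1954²/97 = 2815.9794
Population variance = 2815.9794 / 97 = 29.0307

29.031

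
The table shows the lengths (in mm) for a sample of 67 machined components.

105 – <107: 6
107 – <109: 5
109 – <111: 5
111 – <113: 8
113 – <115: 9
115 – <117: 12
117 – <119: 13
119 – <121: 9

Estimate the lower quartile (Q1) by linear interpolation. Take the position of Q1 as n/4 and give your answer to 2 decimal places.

111.19

Cumulative frequencies: 6, 11, 16, 24, 33, 45, 58, 67
n = 67; position = n/4 = 16.75.
This falls in the class 111 – <113: L = 111, F = 16, f = 8, h = 2.
Lower quartile ≈ 111 + ((16.75 − 16) / 8) × 2 = 111.1875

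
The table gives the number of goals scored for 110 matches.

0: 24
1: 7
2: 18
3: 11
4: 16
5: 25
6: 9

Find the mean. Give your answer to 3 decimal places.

2.900

Values: 0, 1, 2, 3, 4, 5, 6
Σfx = 24×0 + 7×1 + 18×2 + 11×3 + 16×4 + 25×5 + 9×6 = 319
n = Σf = 110
Mean = 319 / 110 = 2.9000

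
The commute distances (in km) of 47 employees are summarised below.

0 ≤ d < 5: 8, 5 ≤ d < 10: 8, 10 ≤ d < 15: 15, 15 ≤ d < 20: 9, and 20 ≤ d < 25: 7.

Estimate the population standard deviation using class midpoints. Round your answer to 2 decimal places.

Midpoints: 2.5, 7.5, 12.5, 17.5, 22.5
n = 47, Σfm = 582.5, mean = 12.3936
Σfm² = 9143.75
Σf(m − x̄)² = Σfm² − (Σfm)²/n = 9143.75 − 582.5²/47 = 1924.4681
Population variance = 1924.4681 / 47 = 40.9461
Standard deviation = √40.9461 = 6.3989

6.40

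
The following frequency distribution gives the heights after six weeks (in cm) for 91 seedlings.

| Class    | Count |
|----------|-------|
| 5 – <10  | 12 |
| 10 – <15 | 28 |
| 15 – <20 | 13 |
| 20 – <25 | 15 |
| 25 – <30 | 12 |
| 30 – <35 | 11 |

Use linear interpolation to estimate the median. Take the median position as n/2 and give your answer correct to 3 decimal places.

17.115

Cumulative frequencies: 12, 40, 53, 68, 80, 91
n = 91; position = n/2 = 45.5.
This falls in the class 15 – <20: L = 15, F = 40, f = 13, h = 5.
Median ≈ 15 + ((45.5 − 40) / 13) × 5 = 17.1154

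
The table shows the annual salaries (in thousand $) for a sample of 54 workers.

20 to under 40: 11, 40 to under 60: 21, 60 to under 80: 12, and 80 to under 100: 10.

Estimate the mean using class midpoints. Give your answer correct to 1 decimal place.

57.8

Midpoints: 30, 50, 70, 90
Σfm = 11×30 + 21×50 + 12×70 + 10×90 = 3120
n = Σf = 54
Mean = 3120 / 54 = 57.7778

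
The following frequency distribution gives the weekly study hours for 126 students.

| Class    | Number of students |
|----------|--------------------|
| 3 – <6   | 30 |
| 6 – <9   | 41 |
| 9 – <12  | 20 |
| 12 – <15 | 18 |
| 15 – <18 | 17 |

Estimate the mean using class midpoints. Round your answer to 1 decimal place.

9.3

Midpoints: 4.5, 7.5, 10.5, 13.5, 16.5
Σfm = 30×4.5 + 41×7.5 + 20×10.5 + 18×13.5 + 17×16.5 = 1176
n = Σf = 126
Mean = 1176 / 126 = 9.3333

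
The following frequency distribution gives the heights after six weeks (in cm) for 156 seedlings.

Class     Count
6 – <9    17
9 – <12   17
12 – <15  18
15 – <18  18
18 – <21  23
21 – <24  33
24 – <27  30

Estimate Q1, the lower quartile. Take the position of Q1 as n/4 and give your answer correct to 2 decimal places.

Cumulative frequencies: 17, 34, 52, 70, 93, 126, 156
n = 156; position = n/4 = 39.
This falls in the class 12 – <15: L = 12, F = 34, f = 18, h = 3.
Lower quartile ≈ 12 + ((39 − 34) / 18) × 3 = 12.8333

12.83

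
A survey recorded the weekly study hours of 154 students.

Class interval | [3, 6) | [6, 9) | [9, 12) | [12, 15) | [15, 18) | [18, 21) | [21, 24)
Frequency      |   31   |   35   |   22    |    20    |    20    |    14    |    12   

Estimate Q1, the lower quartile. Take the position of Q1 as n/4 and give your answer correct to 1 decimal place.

6.6

Cumulative frequencies: 31, 66, 88, 108, 128, 142, 154
n = 154; position = n/4 = 38.5.
This falls in the class [6, 9): L = 6, F = 31, f = 35, h = 3.
Lower quartile ≈ 6 + ((38.5 − 31) / 35) × 3 = 6.6429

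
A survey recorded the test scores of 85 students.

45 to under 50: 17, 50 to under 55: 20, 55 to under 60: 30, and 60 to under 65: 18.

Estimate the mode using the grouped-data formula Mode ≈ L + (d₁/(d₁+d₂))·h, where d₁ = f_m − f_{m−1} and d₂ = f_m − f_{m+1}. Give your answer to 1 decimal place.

57.3

Modal class: 55 to under 60 (highest frequency 30).
d₁ = 30 − 20 = 10, d₂ = 30 − 18 = 12
Mode ≈ 55 + (10/(10+12)) × 5 = 55 + 2.2727 = 57.2727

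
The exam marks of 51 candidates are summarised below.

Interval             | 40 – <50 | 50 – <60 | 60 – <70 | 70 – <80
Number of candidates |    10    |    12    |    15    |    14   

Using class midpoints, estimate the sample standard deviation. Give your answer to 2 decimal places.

10.92

Midpoints: 45, 55, 65, 75
n = 51, Σfm = 3135, mean = 61.4706
Σfm² = 198675
Σf(m − x̄)² = Σfm² − (Σfm)²/n = 198675 − 3135²/51 = 5964.7059
Sample variance = 5964.7059 / 50 = 119.2941
Standard deviation = √119.2941 = 10.9222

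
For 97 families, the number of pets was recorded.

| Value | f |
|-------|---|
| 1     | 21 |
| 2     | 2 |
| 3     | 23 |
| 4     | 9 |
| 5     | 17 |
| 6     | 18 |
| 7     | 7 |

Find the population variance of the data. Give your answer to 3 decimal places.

Values: 1, 2, 3, 4, 5, 6, 7
n = 97, Σfx = 372, mean = 3.8351
Σfx² = 1796
Σf(x − x̄)² = Σfx² − (Σfx)²/n = 1796 − 372²/97 = 369.3608
Population variance = 369.3608 / 97 = 3.8078

3.808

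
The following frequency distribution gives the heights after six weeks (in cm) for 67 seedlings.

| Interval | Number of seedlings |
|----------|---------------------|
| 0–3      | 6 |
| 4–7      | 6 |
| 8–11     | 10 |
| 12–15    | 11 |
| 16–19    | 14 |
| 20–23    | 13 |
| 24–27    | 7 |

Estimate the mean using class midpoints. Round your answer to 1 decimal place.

14.8

Midpoints: 1.5, 5.5, 9.5, 13.5, 17.5, 21.5, 25.5
Σfm = 6×1.5 + 6×5.5 + 10×9.5 + 11×13.5 + 14×17.5 + 13×21.5 + 7×25.5 = 988.5
n = Σf = 67
Mean = 988.5 / 67 = 14.7537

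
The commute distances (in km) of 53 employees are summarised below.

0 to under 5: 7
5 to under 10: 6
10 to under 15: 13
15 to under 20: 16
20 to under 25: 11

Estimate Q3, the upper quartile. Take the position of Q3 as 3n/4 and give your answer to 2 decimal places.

19.30

Cumulative frequencies: 7, 13, 26, 42, 53
n = 53; position = 3n/4 = 39.75.
This falls in the class 15 to under 20: L = 15, F = 26, f = 16, h = 5.
Upper quartile ≈ 15 + ((39.75 − 26) / 16) × 5 = 19.2969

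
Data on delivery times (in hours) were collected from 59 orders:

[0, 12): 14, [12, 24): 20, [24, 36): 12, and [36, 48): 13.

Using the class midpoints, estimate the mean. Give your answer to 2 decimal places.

Midpoints: 6, 18, 30, 42
Σfm = 14×6 + 20×18 + 12×30 + 13×42 = 1350
n = Σf = 59
Mean = 1350 / 59 = 22.8814

22.88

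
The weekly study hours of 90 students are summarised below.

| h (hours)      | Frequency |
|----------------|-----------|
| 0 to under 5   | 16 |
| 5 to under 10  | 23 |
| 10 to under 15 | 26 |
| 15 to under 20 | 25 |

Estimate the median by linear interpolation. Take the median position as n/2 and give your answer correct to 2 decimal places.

11.15

Cumulative frequencies: 16, 39, 65, 90
n = 90; position = n/2 = 45.
This falls in the class 10 to under 15: L = 10, F = 39, f = 26, h = 5.
Median ≈ 10 + ((45 − 39) / 26) × 5 = 11.1538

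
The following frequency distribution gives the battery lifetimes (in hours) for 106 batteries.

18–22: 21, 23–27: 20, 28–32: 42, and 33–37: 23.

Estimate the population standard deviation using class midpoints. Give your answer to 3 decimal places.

Midpoints: 20, 25, 30, 35
n = 106, Σfm = 2985, mean = 28.1604
Σfm² = 86875
Σf(m − x̄)² = Σfm² − (Σfm)²/n = 86875 − 2985²/106 = 2816.2736
Population variance = 2816.2736 / 106 = 26.5686
Standard deviation = √26.5686 = 5.1545

5.154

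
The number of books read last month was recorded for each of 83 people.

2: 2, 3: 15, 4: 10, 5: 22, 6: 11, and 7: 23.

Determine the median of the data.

5

Cumulative frequencies: 2, 17, 27, 49, 60, 83
n = 83, so the median is the value in position (n+1)/2 = 42.
Position 42 falls at value 5.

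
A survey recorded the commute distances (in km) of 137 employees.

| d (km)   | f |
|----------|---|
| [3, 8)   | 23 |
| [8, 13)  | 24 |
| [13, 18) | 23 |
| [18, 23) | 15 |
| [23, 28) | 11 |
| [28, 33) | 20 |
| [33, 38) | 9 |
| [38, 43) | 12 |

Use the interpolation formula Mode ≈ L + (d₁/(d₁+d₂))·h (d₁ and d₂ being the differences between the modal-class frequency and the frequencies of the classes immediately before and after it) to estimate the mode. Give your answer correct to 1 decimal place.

10.5

Modal class: [8, 13) (highest frequency 24).
d₁ = 24 − 23 = 1, d₂ = 24 − 23 = 1
Mode ≈ 8 + (1/(1+1)) × 5 = 8 + 2.5000 = 10.5000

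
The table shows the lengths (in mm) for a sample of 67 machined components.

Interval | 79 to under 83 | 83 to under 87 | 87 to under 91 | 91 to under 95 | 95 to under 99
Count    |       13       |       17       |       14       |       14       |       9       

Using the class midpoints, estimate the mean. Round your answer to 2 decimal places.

88.34

Midpoints: 81, 85, 89, 93, 97
Σfm = 13×81 + 17×85 + 14×89 + 14×93 + 9×97 = 5919
n = Σf = 67
Mean = 5919 / 67 = 88.3433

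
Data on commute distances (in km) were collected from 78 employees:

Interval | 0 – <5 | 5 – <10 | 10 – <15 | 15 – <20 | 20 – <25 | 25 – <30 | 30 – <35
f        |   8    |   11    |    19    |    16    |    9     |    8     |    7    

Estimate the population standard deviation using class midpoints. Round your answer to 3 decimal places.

8.667

Midpoints: 2.5, 7.5, 12.5, 17.5, 22.5, 27.5, 32.5
n = 78, Σfm = 1270, mean = 16.2821
Σfm² = 26537.5
Σf(m − x̄)² = Σfm² − (Σfm)²/n = 26537.5 − 1270²/78 = 5859.2949
Population variance = 5859.2949 / 78 = 75.1192
Standard deviation = √75.1192 = 8.6671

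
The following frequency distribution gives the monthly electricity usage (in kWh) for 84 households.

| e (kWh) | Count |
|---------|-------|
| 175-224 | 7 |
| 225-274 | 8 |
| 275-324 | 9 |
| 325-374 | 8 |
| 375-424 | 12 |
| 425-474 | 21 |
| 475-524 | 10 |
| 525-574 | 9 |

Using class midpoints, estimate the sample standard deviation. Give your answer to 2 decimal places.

Midpoints: 199.5, 249.5, 299.5, 349.5, 399.5, 449.5, 499.5, 549.5
n = 84, Σfm = 33058, mean = 393.5476
Σfm² = 13931921
Σf(m − x̄)² = Σfm² − (Σfm)²/n = 13931921 − 33058²/84 = 922023.8095
Sample variance = 922023.8095 / 83 = 11108.7206
Standard deviation = √11108.7206 = 105.3979

105.40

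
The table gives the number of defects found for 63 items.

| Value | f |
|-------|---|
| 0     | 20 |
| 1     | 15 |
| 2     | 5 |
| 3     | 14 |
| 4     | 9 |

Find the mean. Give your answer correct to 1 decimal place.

Values: 0, 1, 2, 3, 4
Σfx = 20×0 + 15×1 + 5×2 + 14×3 + 9×4 = 103
n = Σf = 63
Mean = 103 / 63 = 1.6349

1.6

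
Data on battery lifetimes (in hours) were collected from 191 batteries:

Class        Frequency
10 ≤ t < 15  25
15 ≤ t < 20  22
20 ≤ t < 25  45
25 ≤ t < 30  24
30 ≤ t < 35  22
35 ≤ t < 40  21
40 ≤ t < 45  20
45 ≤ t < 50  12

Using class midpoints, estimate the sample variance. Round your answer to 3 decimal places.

109.956

Midpoints: 12.5, 17.5, 22.5, 27.5, 32.5, 37.5, 42.5, 47.5
n = 191, Σfm = 5292.5, mean = 27.7094
Σfm² = 167543.75
Σf(m − x̄)² = Σfm² − (Σfm)²/n = 167543.75 − 5292.5²/191 = 20891.6230
Sample variance = 20891.6230 / 190 = 109.9559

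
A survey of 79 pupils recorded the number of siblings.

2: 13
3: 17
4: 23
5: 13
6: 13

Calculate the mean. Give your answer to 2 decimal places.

Values: 2, 3, 4, 5, 6
Σfx = 13×2 + 17×3 + 23×4 + 13×5 + 13×6 = 312
n = Σf = 79
Mean = 312 / 79 = 3.9494

3.95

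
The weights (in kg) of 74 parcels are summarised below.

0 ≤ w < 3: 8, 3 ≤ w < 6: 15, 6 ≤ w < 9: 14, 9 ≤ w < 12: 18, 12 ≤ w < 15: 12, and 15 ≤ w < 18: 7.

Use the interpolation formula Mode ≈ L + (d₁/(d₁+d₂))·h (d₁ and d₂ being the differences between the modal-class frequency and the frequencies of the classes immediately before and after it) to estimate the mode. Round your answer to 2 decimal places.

Modal class: 9 ≤ w < 12 (highest frequency 18).
d₁ = 18 − 14 = 4, d₂ = 18 − 12 = 6
Mode ≈ 9 + (4/(4+6)) × 3 = 9 + 1.2000 = 10.2000

10.20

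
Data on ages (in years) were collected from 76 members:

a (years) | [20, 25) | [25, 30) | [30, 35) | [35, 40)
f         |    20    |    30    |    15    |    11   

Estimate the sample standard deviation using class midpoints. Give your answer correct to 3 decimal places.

5.007

Midpoints: 22.5, 27.5, 32.5, 37.5
n = 76, Σfm = 2175, mean = 28.6184
Σfm² = 64125
Σf(m − x̄)² = Σfm² − (Σfm)²/n = 64125 − 2175²/76 = 1879.9342
Sample variance = 1879.9342 / 75 = 25.0658
Standard deviation = √25.0658 = 5.0066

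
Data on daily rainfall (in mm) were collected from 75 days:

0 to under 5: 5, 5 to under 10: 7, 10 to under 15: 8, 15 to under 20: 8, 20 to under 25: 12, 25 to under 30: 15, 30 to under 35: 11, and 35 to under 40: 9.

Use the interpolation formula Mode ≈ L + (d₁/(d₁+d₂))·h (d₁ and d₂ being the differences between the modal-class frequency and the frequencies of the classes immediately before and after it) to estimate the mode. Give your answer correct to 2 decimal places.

Modal class: 25 to under 30 (highest frequency 15).
d₁ = 15 − 12 = 3, d₂ = 15 − 11 = 4
Mode ≈ 25 + (3/(3+4)) × 5 = 25 + 2.1429 = 27.1429

27.14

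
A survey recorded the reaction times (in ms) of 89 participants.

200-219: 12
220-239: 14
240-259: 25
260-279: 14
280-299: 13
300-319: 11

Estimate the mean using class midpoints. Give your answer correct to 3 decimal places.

257.365

Midpoints: 209.5, 229.5, 249.5, 269.5, 289.5, 309.5
Σfm = 12×209.5 + 14×229.5 + 25×249.5 + 14×269.5 + 13×289.5 + 11×309.5 = 22905.5
n = Σf = 89
Mean = 22905.5 / 89 = 257.3652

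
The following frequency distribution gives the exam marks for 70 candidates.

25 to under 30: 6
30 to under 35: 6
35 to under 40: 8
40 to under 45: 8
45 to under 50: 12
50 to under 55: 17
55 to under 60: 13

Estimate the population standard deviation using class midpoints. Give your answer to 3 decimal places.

9.476

Midpoints: 27.5, 32.5, 37.5, 42.5, 47.5, 52.5, 57.5
n = 70, Σfm = 3210, mean = 45.8571
Σfm² = 153487.5
Σf(m − x̄)² = Σfm² − (Σfm)²/n = 153487.5 − 3210²/70 = 6286.0714
Population variance = 6286.0714 / 70 = 89.8010
Standard deviation = √89.8010 = 9.4763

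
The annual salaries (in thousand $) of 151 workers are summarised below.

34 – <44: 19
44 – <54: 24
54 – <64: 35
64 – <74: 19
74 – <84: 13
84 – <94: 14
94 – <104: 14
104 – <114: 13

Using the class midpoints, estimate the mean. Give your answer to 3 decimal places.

68.669

Midpoints: 39, 49, 59, 69, 79, 89, 99, 109
Σfm = 19×39 + 24×49 + 35×59 + 19×69 + 13×79 + 14×89 + 14×99 + 13×109 = 10369
n = Σf = 151
Mean = 10369 / 151 = 68.6689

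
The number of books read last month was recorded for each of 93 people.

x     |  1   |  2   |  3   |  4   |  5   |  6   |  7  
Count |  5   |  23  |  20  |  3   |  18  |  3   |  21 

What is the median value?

Cumulative frequencies: 5, 28, 48, 51, 69, 72, 93
n = 93, so the median is the value in position (n+1)/2 = 47.
Position 47 falls at value 3.

3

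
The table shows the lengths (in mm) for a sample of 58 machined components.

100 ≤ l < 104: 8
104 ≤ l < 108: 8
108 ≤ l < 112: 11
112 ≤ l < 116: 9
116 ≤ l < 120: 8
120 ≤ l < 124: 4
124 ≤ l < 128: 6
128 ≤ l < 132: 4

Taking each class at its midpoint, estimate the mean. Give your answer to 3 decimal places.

Midpoints: 102, 106, 110, 114, 118, 122, 126, 130
Σfm = 8×102 + 8×106 + 11×110 + 9×114 + 8×118 + 4×122 + 6×126 + 4×130 = 6608
n = Σf = 58
Mean = 6608 / 58 = 113.9310

113.931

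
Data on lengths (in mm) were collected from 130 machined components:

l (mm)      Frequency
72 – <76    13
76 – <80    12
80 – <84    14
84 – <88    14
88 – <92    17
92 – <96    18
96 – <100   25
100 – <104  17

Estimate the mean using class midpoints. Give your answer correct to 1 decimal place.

Midpoints: 74, 78, 82, 86, 90, 94, 98, 102
Σfm = 13×74 + 12×78 + 14×82 + 14×86 + 17×90 + 18×94 + 25×98 + 17×102 = 11656
n = Σf = 130
Mean = 11656 / 130 = 89.6615

89.7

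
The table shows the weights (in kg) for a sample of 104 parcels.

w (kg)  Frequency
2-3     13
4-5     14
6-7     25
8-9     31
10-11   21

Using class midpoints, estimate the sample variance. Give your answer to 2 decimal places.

Midpoints: 2.5, 4.5, 6.5, 8.5, 10.5
n = 104, Σfm = 742, mean = 7.1346
Σfm² = 5976
Σf(m − x̄)² = Σfm² − (Σfm)²/n = 5976 − 742²/104 = 682.1154
Sample variance = 682.1154 / 103 = 6.6225

6.62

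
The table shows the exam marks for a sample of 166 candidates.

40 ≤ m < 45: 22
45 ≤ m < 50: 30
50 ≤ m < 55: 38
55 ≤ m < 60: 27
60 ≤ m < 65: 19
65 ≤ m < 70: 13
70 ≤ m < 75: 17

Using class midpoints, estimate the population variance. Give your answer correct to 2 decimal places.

Midpoints: 42.5, 47.5, 52.5, 57.5, 62.5, 67.5, 72.5
n = 166, Σfm = 9205, mean = 55.4518
Σfm² = 524237.5
Σf(m − x̄)² = Σfm² − (Σfm)²/n = 524237.5 − 9205²/166 = 13803.6145
Population variance = 13803.6145 / 166 = 83.1543

83.15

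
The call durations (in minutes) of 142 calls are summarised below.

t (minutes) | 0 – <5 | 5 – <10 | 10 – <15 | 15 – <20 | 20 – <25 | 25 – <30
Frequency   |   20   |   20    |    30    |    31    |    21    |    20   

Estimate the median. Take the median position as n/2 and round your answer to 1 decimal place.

15.2

Cumulative frequencies: 20, 40, 70, 101, 122, 142
n = 142; position = n/2 = 71.
This falls in the class 15 – <20: L = 15, F = 70, f = 31, h = 5.
Median ≈ 15 + ((71 − 70) / 31) × 5 = 15.1613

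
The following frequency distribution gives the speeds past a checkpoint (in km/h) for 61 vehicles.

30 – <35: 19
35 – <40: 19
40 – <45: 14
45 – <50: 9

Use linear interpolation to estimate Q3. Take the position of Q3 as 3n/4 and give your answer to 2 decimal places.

Cumulative frequencies: 19, 38, 52, 61
n = 61; position = 3n/4 = 45.75.
This falls in the class 40 – <45: L = 40, F = 38, f = 14, h = 5.
Upper quartile ≈ 40 + ((45.75 − 38) / 14) × 5 = 42.7679

42.77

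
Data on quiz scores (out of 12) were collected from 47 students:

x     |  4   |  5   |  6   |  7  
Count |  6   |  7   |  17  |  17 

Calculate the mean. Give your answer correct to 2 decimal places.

Values: 4, 5, 6, 7
Σfx = 6×4 + 7×5 + 17×6 + 17×7 = 280
n = Σf = 47
Mean = 280 / 47 = 5.9574

5.96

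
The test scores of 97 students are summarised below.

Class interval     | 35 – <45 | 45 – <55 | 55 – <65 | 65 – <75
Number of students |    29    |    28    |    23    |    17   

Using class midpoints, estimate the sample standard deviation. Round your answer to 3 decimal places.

10.797

Midpoints: 40, 50, 60, 70
n = 97, Σfm = 5130, mean = 52.8866
Σfm² = 282500
Σf(m − x̄)² = Σfm² − (Σfm)²/n = 282500 − 5130²/97 = 11191.7526
Sample variance = 11191.7526 / 96 = 116.5808
Standard deviation = √116.5808 = 10.7973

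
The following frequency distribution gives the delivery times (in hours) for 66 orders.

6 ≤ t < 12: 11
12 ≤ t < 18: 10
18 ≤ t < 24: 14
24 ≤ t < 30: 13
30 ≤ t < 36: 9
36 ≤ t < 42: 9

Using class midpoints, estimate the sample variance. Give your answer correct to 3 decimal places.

96.235

Midpoints: 9, 15, 21, 27, 33, 39
n = 66, Σfm = 1542, mean = 23.3636
Σfm² = 42282
Σf(m − x̄)² = Σfm² − (Σfm)²/n = 42282 − 1542²/66 = 6255.2727
Sample variance = 6255.2727 / 65 = 96.2350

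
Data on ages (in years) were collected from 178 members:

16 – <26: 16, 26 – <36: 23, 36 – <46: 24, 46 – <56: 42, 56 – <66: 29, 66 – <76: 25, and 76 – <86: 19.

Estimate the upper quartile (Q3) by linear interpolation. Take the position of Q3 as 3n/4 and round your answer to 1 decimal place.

65.8

Cumulative frequencies: 16, 39, 63, 105, 134, 159, 178
n = 178; position = 3n/4 = 133.5.
This falls in the class 56 – <66: L = 56, F = 105, f = 29, h = 10.
Upper quartile ≈ 56 + ((133.5 − 105) / 29) × 10 = 65.8276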